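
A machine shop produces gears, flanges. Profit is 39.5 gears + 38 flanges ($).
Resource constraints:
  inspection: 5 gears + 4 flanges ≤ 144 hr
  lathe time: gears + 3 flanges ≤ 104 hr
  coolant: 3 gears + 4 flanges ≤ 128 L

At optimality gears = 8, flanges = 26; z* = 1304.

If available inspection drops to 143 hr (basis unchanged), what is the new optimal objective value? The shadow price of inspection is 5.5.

1298.5

Δb = -1, so new z* = 1304 + (5.5)·(-1) = 1304 − 5.5 = 1298.5.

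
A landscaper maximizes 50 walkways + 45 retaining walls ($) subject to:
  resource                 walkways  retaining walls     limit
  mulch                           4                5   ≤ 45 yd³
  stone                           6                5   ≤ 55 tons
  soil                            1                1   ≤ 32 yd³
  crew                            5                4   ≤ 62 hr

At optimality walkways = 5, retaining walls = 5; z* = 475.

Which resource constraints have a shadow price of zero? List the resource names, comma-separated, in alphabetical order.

crew, soil

mulch: 45/45 (binding)
stone: 55/55 (binding)
soil: 10/32 (slack 22)
crew: 45/62 (slack 17)
By complementary slackness, a constraint with positive slack has shadow price 0 → crew, soil.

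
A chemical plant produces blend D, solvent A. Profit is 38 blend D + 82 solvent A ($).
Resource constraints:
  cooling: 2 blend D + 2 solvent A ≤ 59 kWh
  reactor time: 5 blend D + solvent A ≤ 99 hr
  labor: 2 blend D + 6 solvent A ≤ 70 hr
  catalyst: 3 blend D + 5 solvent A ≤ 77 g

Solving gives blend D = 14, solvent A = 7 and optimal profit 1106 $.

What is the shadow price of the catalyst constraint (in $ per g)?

Check each constraint at x*: cooling 42/59 (slack 17); reactor time 77/99 (slack 22); labor 70/70 (tight); catalyst 77/77 (tight).
By complementary slackness, y = 0 for the non-binding constraints.
The binding rows give the dual system: 2·y_labor + 3·y_catalyst = 38 and 6·y_labor + 5·y_catalyst = 82.
Solving: y_labor = 7, y_catalyst = 8.
Shadow price of catalyst = 8.

8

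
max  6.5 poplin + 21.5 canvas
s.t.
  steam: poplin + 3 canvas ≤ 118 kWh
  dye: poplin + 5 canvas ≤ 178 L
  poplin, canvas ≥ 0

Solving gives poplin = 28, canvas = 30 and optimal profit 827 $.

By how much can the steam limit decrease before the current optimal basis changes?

11.2

Binding constraints: steam, dye. The basis is B = [[1,3],[1,5]] with det 2.
Per unit decrease in steam, x* moves by d = (-2.5, 0.5).
The basis stays optimal until poplin reaches 0; allowable decrease = 11.2 kWh.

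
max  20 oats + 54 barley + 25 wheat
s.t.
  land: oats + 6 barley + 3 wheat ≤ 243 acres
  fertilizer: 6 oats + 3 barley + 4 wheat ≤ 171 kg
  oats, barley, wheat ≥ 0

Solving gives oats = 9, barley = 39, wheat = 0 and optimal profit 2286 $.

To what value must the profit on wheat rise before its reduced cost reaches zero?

At the optimum: land uses 243 of 243 (binding); fertilizer uses 171 of 171 (binding).
Dual feasibility on the basic columns requires 1·y_land + 6·y_fertilizer = 20, 6·y_land + 3·y_fertilizer = 54.
Solving: y_land = 8, y_fertilizer = 2.
wheat enters the basis when its profit ≥ yᵀa₃ = 8·3 + 2·4 = 32.

32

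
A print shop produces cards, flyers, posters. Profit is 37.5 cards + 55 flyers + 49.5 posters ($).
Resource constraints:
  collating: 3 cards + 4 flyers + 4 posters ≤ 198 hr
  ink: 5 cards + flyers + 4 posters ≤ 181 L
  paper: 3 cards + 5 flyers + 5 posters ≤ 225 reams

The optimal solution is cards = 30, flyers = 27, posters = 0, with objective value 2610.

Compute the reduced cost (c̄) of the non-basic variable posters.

Check each constraint at x*: collating 198/198 (tight); ink 177/181 (slack 4); paper 225/225 (tight).
By complementary slackness, y = 0 for the non-binding constraint.
Dual feasibility on the basic columns requires 3·y_collating + 3·y_paper = 37.5, 4·y_collating + 5·y_paper = 55.
This yields shadow prices y_collating = 7.5, y_paper = 5.
Reduced cost of posters: c₃ − yᵀa₃ = 49.5 − (7.5·4 + 5·5) = 49.5 − 55 = -5.5.

-5.5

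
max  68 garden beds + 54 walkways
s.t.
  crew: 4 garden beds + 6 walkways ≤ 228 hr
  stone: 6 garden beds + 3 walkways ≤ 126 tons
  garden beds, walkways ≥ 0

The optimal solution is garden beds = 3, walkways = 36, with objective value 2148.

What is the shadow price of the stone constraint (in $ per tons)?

8

Both crew and stone are binding at x*.
From A_Bᵀ y = c: 4·y_crew + 6·y_stone = 68; 6·y_crew + 3·y_stone = 54.
→ y_crew = 5 and y_stone = 8.
Shadow price of stone = 8.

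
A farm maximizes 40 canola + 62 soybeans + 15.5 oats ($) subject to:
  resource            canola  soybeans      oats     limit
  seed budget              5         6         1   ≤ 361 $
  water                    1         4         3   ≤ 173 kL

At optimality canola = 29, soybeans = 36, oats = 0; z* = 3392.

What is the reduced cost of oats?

-6.5

Both seed budget and water are binding at x*.
From A_Bᵀ y = c: 5·y_seed budget + 1·y_water = 40; 6·y_seed budget + 4·y_water = 62.
Solving: y_seed budget = 7, y_water = 5.
Reduced cost of oats: c₃ − yᵀa₃ = 15.5 − (7·1 + 5·3) = 15.5 − 22 = -6.5.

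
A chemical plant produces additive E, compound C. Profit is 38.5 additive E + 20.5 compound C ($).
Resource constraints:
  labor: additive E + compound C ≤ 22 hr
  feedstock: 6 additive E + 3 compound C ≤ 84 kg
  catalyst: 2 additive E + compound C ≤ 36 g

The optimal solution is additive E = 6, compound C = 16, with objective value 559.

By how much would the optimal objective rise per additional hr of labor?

Binding: labor and feedstock. Non-binding: catalyst (8 unused).
Since catalyst is not tight, its dual is 0.
The binding rows give the dual system: 1·y_labor + 6·y_feedstock = 38.5 and 1·y_labor + 3·y_feedstock = 20.5.
Solving: y_labor = 2.5, y_feedstock = 6.
Shadow price of labor = 2.5.

2.5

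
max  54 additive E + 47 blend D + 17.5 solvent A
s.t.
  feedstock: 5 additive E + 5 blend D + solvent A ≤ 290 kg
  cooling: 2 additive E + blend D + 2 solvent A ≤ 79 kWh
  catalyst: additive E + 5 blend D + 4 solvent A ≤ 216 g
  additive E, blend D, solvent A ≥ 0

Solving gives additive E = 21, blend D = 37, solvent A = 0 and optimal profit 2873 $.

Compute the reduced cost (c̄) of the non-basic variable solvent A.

-4.5

At the optimum: feedstock uses 290 of 290 (binding); cooling uses 79 of 79 (binding); catalyst uses 206 of 216 (slack = 10).
Slack constraints have shadow price 0 (complementary slackness).
Dual feasibility on the basic columns requires 5·y_feedstock + 2·y_cooling = 54, 5·y_feedstock + 1·y_cooling = 47.
→ y_feedstock = 8 and y_cooling = 7.
Reduced cost of solvent A: c₃ − yᵀa₃ = 17.5 − (8·1 + 7·2) = 17.5 − 22 = -4.5.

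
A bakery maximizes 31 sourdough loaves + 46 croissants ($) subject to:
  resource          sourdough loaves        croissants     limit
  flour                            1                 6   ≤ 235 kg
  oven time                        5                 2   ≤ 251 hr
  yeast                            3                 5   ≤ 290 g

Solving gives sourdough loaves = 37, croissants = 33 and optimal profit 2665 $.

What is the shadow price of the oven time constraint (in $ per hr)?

Check each constraint at x*: flour 235/235 (tight); oven time 251/251 (tight); yeast 276/290 (slack 14).
Slack constraints have shadow price 0 (complementary slackness).
From A_Bᵀ y = c: 1·y_flour + 5·y_oven time = 31; 6·y_flour + 2·y_oven time = 46.
This yields shadow prices y_flour = 6, y_oven time = 5.
Shadow price of oven time = 5.

5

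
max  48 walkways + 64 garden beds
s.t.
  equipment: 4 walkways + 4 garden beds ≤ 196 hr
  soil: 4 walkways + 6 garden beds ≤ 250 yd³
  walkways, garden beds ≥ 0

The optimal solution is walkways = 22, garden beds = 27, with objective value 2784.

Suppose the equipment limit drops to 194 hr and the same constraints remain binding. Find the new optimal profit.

Check each constraint at x*: equipment 196/196 (tight); soil 250/250 (tight).
The binding rows give the dual system: 4·y_equipment + 4·y_soil = 48 and 4·y_equipment + 6·y_soil = 64.
→ y_equipment = 4 and y_soil = 8.
Δz = y_equipment·Δb = 4 × (-2) = -8, so new z* = 2784 − 8 = 2776.

2776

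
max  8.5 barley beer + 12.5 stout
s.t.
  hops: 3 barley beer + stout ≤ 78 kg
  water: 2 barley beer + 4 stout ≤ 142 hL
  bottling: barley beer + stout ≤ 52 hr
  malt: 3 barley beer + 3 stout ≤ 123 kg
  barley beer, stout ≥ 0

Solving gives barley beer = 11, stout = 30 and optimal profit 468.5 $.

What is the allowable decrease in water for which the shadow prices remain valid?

15

Binding constraints: water, malt. The basis is B = [[2,4],[3,3]] with det -6.
Per unit decrease in water, x* moves by d = (0.5, -0.5).
The basis stays optimal until hops becomes binding; allowable decrease = 15 hL.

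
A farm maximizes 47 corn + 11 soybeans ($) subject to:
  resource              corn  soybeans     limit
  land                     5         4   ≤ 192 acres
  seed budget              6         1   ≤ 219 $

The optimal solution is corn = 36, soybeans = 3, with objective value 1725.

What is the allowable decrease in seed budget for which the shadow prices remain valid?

171

Binding constraints: land, seed budget. The basis is B = [[5,4],[6,1]] with det -19.
Per unit decrease in seed budget, x* moves by d = (-0.2105, 0.2632).
The basis stays optimal until corn reaches 0; allowable decrease = 171 $.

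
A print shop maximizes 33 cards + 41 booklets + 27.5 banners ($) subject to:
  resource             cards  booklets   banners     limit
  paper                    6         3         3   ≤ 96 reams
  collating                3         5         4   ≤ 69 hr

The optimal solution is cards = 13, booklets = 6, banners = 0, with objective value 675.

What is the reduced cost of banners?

-6.5

At the optimum: paper uses 96 of 96 (binding); collating uses 69 of 69 (binding).
From A_Bᵀ y = c: 6·y_paper + 3·y_collating = 33; 3·y_paper + 5·y_collating = 41.
→ y_paper = 2 and y_collating = 7.
Reduced cost of banners: c₃ − yᵀa₃ = 27.5 − (2·3 + 7·4) = 27.5 − 34 = -6.5.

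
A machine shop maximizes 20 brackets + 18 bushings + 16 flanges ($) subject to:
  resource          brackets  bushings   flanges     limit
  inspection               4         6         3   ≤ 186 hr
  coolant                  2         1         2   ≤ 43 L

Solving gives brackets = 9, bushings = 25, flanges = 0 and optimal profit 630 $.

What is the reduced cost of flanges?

Both inspection and coolant are binding at x*.
Dual feasibility on the basic columns requires 4·y_inspection + 2·y_coolant = 20, 6·y_inspection + 1·y_coolant = 18.
→ y_inspection = 2 and y_coolant = 6.
Reduced cost of flanges: c₃ − yᵀa₃ = 16 − (2·3 + 6·2) = 16 − 18 = -2.

-2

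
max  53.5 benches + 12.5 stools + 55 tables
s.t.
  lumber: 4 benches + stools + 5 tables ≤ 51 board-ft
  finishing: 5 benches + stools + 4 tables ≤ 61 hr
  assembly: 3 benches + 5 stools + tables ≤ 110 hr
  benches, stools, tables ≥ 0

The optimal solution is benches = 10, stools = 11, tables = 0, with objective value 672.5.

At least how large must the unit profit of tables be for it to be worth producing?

59

Binding: lumber and finishing. Non-binding: assembly (25 unused).
By complementary slackness, y = 0 for the non-binding constraint.
The binding rows give the dual system: 4·y_lumber + 5·y_finishing = 53.5 and 1·y_lumber + 1·y_finishing = 12.5.
This yields shadow prices y_lumber = 9, y_finishing = 3.5.
tables enters the basis when its profit ≥ yᵀa₃ = 9·5 + 3.5·4 = 59.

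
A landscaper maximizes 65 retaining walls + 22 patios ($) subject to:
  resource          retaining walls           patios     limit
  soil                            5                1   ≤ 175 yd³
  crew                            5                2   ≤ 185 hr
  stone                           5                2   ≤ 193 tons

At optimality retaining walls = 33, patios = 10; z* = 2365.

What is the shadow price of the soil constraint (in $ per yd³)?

At the optimum: soil uses 175 of 175 (binding); crew uses 185 of 185 (binding); stone uses 185 of 193 (slack = 8).
Slack constraints have shadow price 0 (complementary slackness).
From A_Bᵀ y = c: 5·y_soil + 5·y_crew = 65; 1·y_soil + 2·y_crew = 22.
→ y_soil = 4 and y_crew = 9.
Shadow price of soil = 4.

4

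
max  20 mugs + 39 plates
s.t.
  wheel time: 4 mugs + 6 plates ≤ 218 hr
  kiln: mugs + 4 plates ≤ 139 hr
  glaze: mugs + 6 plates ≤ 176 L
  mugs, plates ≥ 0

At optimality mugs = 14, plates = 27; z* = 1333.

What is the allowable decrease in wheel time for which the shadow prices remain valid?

Binding constraints: wheel time, glaze. The basis is B = [[4,6],[1,6]] with det 18.
Per unit decrease in wheel time, x* moves by d = (-0.3333, 0.0556).
The basis stays optimal until mugs reaches 0; allowable decrease = 42 hr.

42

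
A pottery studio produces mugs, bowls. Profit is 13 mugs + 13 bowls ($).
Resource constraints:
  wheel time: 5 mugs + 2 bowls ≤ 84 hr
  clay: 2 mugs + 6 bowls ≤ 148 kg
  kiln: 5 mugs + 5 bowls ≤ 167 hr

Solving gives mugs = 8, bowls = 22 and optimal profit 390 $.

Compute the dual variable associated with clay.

At the optimum: wheel time uses 84 of 84 (binding); clay uses 148 of 148 (binding); kiln uses 150 of 167 (slack = 17).
By complementary slackness, y = 0 for the non-binding constraint.
The binding rows give the dual system: 5·y_wheel time + 2·y_clay = 13 and 2·y_wheel time + 6·y_clay = 13.
Solving: y_wheel time = 2, y_clay = 1.5.
Shadow price of clay = 1.5.

1.5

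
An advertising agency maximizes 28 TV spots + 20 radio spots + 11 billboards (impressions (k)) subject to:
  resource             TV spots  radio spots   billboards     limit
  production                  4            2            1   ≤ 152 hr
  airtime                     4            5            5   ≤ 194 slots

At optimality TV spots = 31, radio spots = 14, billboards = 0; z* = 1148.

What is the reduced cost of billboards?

At the optimum: production uses 152 of 152 (binding); airtime uses 194 of 194 (binding).
From A_Bᵀ y = c: 4·y_production + 4·y_airtime = 28; 2·y_production + 5·y_airtime = 20.
This yields shadow prices y_production = 5, y_airtime = 2.
Reduced cost of billboards: c₃ − yᵀa₃ = 11 − (5·1 + 2·5) = 11 − 15 = -4.

-4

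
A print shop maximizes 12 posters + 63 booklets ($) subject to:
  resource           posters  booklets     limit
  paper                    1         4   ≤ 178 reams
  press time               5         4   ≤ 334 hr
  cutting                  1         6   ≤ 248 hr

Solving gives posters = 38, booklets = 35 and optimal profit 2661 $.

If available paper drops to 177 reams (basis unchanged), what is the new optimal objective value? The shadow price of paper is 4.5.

Δb = -1, so new z* = 2661 + (4.5)·(-1) = 2661 − 4.5 = 2656.5.

2656.5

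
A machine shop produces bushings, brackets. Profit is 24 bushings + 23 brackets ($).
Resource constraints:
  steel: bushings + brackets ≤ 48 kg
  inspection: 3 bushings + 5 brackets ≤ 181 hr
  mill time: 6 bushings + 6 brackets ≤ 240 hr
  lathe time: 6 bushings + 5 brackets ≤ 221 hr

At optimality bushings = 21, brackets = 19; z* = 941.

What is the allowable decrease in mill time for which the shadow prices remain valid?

19

Binding constraints: mill time, lathe time. The basis is B = [[6,6],[6,5]] with det -6.
Per unit decrease in mill time, x* moves by d = (0.8333, -1).
The basis stays optimal until brackets reaches 0; allowable decrease = 19 hr.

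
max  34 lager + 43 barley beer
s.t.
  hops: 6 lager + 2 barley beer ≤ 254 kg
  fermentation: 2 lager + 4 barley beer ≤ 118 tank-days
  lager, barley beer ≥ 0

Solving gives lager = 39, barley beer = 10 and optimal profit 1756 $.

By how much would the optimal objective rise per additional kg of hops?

At the optimum: hops uses 254 of 254 (binding); fermentation uses 118 of 118 (binding).
Dual feasibility on the basic columns requires 6·y_hops + 2·y_fermentation = 34, 2·y_hops + 4·y_fermentation = 43.
Solving: y_hops = 2.5, y_fermentation = 9.5.
Shadow price of hops = 2.5.

2.5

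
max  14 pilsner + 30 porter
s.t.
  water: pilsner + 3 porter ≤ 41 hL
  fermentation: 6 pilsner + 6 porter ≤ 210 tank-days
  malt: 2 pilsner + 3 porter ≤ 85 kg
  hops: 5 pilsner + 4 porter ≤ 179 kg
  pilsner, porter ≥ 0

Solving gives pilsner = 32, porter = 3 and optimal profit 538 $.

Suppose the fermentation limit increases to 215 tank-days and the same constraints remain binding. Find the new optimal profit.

Check each constraint at x*: water 41/41 (tight); fermentation 210/210 (tight); malt 73/85 (slack 12); hops 172/179 (slack 7).
By complementary slackness, y = 0 for the non-binding constraints.
The binding rows give the dual system: 1·y_water + 6·y_fermentation = 14 and 3·y_water + 6·y_fermentation = 30.
Solving: y_water = 8, y_fermentation = 1.
Δz = y_fermentation·Δb = 1 × (5) = 5, so new z* = 538 + 5 = 543.

543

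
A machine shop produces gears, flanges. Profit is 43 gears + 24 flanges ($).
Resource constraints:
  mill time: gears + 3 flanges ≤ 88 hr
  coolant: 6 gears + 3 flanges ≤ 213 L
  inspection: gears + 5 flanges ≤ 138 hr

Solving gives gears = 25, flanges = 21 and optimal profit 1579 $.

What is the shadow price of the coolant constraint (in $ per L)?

7

Binding: mill time and coolant. Non-binding: inspection (8 unused).
Slack constraints have shadow price 0 (complementary slackness).
From A_Bᵀ y = c: 1·y_mill time + 6·y_coolant = 43; 3·y_mill time + 3·y_coolant = 24.
Solving: y_mill time = 1, y_coolant = 7.
Shadow price of coolant = 7.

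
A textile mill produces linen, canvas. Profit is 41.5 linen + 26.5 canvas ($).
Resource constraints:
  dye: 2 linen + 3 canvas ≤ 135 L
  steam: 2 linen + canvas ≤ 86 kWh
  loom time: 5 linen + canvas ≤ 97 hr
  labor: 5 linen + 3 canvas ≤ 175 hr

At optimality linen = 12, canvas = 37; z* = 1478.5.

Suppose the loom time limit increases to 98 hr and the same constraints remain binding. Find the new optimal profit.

1484

At the optimum: dye uses 135 of 135 (binding); steam uses 61 of 86 (slack = 25); loom time uses 97 of 97 (binding); labor uses 171 of 175 (slack = 4).
By complementary slackness, y = 0 for the non-binding constraints.
Dual feasibility on the basic columns requires 2·y_dye + 5·y_loom time = 41.5, 3·y_dye + 1·y_loom time = 26.5.
→ y_dye = 7 and y_loom time = 5.5.
Δz = y_loom time·Δb = 5.5 × (1) = 5.5, so new z* = 1478.5 + 5.5 = 1484.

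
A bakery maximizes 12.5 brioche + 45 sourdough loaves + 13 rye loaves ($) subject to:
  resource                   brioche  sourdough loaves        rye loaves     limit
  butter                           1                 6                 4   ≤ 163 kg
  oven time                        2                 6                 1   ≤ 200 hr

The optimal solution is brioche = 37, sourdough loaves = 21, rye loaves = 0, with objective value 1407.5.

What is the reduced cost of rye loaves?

At the optimum: butter uses 163 of 163 (binding); oven time uses 200 of 200 (binding).
The binding rows give the dual system: 1·y_butter + 2·y_oven time = 12.5 and 6·y_butter + 6·y_oven time = 45.
This yields shadow prices y_butter = 2.5, y_oven time = 5.
Reduced cost of rye loaves: c₃ − yᵀa₃ = 13 − (2.5·4 + 5·1) = 13 − 15 = -2.

-2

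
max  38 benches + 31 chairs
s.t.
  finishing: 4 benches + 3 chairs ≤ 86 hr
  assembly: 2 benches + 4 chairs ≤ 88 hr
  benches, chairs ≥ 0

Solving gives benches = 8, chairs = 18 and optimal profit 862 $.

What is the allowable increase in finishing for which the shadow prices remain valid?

90

Binding constraints: finishing, assembly. The basis is B = [[4,3],[2,4]] with det 10.
Per unit increase in finishing, x* moves by d = (0.4, -0.2).
The basis stays optimal until chairs reaches 0; allowable increase = 90 hr.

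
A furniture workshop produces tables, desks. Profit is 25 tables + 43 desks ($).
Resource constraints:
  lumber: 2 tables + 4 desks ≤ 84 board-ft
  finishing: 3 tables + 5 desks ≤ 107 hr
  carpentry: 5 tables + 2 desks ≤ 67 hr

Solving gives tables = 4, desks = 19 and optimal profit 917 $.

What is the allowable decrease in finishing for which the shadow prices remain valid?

2

Binding constraints: lumber, finishing. The basis is B = [[2,4],[3,5]] with det -2.
Per unit decrease in finishing, x* moves by d = (-2, 1).
The basis stays optimal until tables reaches 0; allowable decrease = 2 hr.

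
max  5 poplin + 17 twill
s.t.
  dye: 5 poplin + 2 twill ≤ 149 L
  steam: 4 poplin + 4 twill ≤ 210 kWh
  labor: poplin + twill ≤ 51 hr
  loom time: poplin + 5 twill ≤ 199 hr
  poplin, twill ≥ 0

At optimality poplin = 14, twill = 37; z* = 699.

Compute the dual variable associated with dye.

0

At the optimum: dye uses 144 of 149 (slack = 5); steam uses 204 of 210 (slack = 6); labor uses 51 of 51 (binding); loom time uses 199 of 199 (binding).
Since dye, steam are not tight, their duals are 0.
The binding rows give the dual system: 1·y_labor + 1·y_loom time = 5 and 1·y_labor + 5·y_loom time = 17.
→ y_labor = 2 and y_loom time = 3.
Shadow price of dye = 0.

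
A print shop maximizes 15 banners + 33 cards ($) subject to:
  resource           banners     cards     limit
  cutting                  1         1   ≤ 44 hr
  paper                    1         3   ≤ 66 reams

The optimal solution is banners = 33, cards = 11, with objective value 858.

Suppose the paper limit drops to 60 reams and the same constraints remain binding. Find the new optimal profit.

804

Check each constraint at x*: cutting 44/44 (tight); paper 66/66 (tight).
Dual feasibility on the basic columns requires 1·y_cutting + 1·y_paper = 15, 1·y_cutting + 3·y_paper = 33.
This yields shadow prices y_cutting = 6, y_paper = 9.
Δz = y_paper·Δb = 9 × (-6) = -54, so new z* = 858 − 54 = 804.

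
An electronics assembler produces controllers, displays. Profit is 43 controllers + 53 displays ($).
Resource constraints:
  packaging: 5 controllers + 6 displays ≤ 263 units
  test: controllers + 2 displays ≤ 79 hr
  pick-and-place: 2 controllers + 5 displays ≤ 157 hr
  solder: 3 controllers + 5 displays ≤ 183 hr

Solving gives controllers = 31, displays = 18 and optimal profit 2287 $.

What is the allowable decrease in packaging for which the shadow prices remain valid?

7

Binding constraints: packaging, solder. The basis is B = [[5,6],[3,5]] with det 7.
Per unit decrease in packaging, x* moves by d = (-0.7143, 0.4286).
The basis stays optimal until pick-and-place becomes binding; allowable decrease = 7 units.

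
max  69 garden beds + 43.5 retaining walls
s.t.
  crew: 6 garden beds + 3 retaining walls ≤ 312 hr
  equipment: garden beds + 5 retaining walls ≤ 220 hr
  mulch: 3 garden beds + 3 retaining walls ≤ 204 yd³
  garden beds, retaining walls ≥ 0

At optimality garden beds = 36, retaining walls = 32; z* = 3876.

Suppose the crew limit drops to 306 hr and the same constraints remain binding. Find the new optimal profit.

3825

Check each constraint at x*: crew 312/312 (tight); equipment 196/220 (slack 24); mulch 204/204 (tight).
Slack constraints have shadow price 0 (complementary slackness).
From A_Bᵀ y = c: 6·y_crew + 3·y_mulch = 69; 3·y_crew + 3·y_mulch = 43.5.
→ y_crew = 8.5 and y_mulch = 6.
Δz = y_crew·Δb = 8.5 × (-6) = -51, so new z* = 3876 − 51 = 3825.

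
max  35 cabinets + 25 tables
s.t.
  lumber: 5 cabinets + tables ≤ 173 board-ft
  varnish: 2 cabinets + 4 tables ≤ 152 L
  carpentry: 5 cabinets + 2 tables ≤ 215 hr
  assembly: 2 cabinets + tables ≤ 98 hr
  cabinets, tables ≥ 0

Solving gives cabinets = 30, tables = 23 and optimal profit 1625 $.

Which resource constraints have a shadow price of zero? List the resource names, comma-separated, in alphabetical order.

assembly, carpentry

lumber: 173/173 (binding)
varnish: 152/152 (binding)
carpentry: 196/215 (slack 19)
assembly: 83/98 (slack 15)
By complementary slackness, a constraint with positive slack has shadow price 0 → assembly, carpentry.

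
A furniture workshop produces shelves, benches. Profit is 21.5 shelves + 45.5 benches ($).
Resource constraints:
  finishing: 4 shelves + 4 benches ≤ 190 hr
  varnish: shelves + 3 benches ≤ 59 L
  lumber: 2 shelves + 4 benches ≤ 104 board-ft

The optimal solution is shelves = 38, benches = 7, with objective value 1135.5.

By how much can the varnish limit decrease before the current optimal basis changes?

Binding constraints: varnish, lumber. The basis is B = [[1,3],[2,4]] with det -2.
Per unit decrease in varnish, x* moves by d = (2, -1).
The basis stays optimal until finishing becomes binding; allowable decrease = 2.5 L.

2.5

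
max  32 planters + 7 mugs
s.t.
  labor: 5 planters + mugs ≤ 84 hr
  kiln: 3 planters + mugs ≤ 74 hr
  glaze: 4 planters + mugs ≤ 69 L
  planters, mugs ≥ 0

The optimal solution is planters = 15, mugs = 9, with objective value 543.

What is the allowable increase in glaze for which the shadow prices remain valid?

10

Binding constraints: labor, glaze. The basis is B = [[5,1],[4,1]] with det 1.
Per unit increase in glaze, x* moves by d = (-1, 5).
The basis stays optimal until kiln becomes binding; allowable increase = 10 L.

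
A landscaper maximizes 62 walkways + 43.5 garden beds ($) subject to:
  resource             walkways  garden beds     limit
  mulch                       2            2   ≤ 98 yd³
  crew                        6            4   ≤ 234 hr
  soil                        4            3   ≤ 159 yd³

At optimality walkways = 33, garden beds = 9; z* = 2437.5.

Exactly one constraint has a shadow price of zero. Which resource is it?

mulch

mulch: 84/98 (slack 14)
crew: 234/234 (binding)
soil: 159/159 (binding)
By complementary slackness, a constraint with positive slack has shadow price 0 → mulch.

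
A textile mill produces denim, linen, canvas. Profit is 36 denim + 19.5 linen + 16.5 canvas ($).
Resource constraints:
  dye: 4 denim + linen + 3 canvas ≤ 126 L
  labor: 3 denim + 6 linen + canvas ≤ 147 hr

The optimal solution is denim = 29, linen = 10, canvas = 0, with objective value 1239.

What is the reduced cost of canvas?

-8

Check each constraint at x*: dye 126/126 (tight); labor 147/147 (tight).
Dual feasibility on the basic columns requires 4·y_dye + 3·y_labor = 36, 1·y_dye + 6·y_labor = 19.5.
→ y_dye = 7.5 and y_labor = 2.
Reduced cost of canvas: c₃ − yᵀa₃ = 16.5 − (7.5·3 + 2·1) = 16.5 − 24.5 = -8.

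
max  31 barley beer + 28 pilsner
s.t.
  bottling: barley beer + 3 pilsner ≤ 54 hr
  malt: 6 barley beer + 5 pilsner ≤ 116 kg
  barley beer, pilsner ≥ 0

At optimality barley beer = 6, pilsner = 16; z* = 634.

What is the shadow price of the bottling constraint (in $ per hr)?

Both bottling and malt are binding at x*.
Dual feasibility on the basic columns requires 1·y_bottling + 6·y_malt = 31, 3·y_bottling + 5·y_malt = 28.
This yields shadow prices y_bottling = 1, y_malt = 5.
Shadow price of bottling = 1.

1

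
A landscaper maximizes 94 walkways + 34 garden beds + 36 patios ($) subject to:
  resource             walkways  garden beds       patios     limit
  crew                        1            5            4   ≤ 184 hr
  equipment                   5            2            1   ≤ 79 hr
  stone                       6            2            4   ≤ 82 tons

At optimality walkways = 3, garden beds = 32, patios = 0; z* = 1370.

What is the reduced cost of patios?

Check each constraint at x*: crew 163/184 (slack 21); equipment 79/79 (tight); stone 82/82 (tight).
Since crew is not tight, its dual is 0.
The binding rows give the dual system: 5·y_equipment + 6·y_stone = 94 and 2·y_equipment + 2·y_stone = 34.
This yields shadow prices y_equipment = 8, y_stone = 9.
Reduced cost of patios: c₃ − yᵀa₃ = 36 − (8·1 + 9·4) = 36 − 44 = -8.

-8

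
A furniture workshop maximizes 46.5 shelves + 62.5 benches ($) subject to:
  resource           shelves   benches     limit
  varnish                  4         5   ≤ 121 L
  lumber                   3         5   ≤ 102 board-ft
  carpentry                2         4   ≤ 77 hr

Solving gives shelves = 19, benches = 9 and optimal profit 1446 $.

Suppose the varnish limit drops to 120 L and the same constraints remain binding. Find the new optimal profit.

At the optimum: varnish uses 121 of 121 (binding); lumber uses 102 of 102 (binding); carpentry uses 74 of 77 (slack = 3).
Since carpentry is not tight, its dual is 0.
The binding rows give the dual system: 4·y_varnish + 3·y_lumber = 46.5 and 5·y_varnish + 5·y_lumber = 62.5.
Solving: y_varnish = 9, y_lumber = 3.5.
Δz = y_varnish·Δb = 9 × (-1) = -9, so new z* = 1446 − 9 = 1437.

1437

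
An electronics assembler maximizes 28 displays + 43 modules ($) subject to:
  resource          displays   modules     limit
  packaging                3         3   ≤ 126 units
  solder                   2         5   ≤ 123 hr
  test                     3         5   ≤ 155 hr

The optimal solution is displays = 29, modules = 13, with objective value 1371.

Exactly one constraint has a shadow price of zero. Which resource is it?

packaging: 126/126 (binding)
solder: 123/123 (binding)
test: 152/155 (slack 3)
By complementary slackness, a constraint with positive slack has shadow price 0 → test.

test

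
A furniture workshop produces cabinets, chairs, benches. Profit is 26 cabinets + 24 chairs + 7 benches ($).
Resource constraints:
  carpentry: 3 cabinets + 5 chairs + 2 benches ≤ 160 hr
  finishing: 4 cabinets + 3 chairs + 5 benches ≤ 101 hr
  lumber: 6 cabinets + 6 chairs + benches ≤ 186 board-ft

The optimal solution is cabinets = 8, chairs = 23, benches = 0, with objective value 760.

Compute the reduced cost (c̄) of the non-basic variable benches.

Check each constraint at x*: carpentry 139/160 (slack 21); finishing 101/101 (tight); lumber 186/186 (tight).
Slack constraints have shadow price 0 (complementary slackness).
From A_Bᵀ y = c: 4·y_finishing + 6·y_lumber = 26; 3·y_finishing + 6·y_lumber = 24.
Solving: y_finishing = 2, y_lumber = 3.
Reduced cost of benches: c₃ − yᵀa₃ = 7 − (2·5 + 3·1) = 7 − 13 = -6.

-6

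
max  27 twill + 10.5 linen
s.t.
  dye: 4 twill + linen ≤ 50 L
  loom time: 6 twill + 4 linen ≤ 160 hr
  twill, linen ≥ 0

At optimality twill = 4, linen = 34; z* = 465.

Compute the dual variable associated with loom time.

Check each constraint at x*: dye 50/50 (tight); loom time 160/160 (tight).
From A_Bᵀ y = c: 4·y_dye + 6·y_loom time = 27; 1·y_dye + 4·y_loom time = 10.5.
This yields shadow prices y_dye = 4.5, y_loom time = 1.5.
Shadow price of loom time = 1.5.

1.5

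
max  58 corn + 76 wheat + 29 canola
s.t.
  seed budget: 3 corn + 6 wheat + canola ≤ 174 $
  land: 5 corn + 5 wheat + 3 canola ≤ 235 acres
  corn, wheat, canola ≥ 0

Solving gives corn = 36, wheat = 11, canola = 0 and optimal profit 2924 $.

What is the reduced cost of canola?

At the optimum: seed budget uses 174 of 174 (binding); land uses 235 of 235 (binding).
From A_Bᵀ y = c: 3·y_seed budget + 5·y_land = 58; 6·y_seed budget + 5·y_land = 76.
This yields shadow prices y_seed budget = 6, y_land = 8.
Reduced cost of canola: c₃ − yᵀa₃ = 29 − (6·1 + 8·3) = 29 − 30 = -1.

-1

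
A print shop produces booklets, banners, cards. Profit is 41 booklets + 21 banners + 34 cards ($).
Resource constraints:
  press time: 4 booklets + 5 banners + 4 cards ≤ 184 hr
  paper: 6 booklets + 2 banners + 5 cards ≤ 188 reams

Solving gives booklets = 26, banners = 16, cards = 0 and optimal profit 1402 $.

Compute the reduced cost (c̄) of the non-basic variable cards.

Check each constraint at x*: press time 184/184 (tight); paper 188/188 (tight).
The binding rows give the dual system: 4·y_press time + 6·y_paper = 41 and 5·y_press time + 2·y_paper = 21.
→ y_press time = 2 and y_paper = 5.5.
Reduced cost of cards: c₃ − yᵀa₃ = 34 − (2·4 + 5.5·5) = 34 − 35.5 = -1.5.

-1.5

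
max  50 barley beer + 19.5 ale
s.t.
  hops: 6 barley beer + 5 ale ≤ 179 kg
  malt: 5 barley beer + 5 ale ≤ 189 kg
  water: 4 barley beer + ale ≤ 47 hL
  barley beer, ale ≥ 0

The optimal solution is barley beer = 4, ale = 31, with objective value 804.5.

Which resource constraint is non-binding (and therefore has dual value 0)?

hops: 179/179 (binding)
malt: 175/189 (slack 14)
water: 47/47 (binding)
By complementary slackness, a constraint with positive slack has shadow price 0 → malt.

malt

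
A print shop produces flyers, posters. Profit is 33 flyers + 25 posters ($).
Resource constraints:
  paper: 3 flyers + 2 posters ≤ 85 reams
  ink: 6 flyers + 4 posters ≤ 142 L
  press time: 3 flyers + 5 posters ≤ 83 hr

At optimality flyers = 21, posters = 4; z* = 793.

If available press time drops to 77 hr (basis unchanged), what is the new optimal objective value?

Check each constraint at x*: paper 71/85 (slack 14); ink 142/142 (tight); press time 83/83 (tight).
Slack constraints have shadow price 0 (complementary slackness).
The binding rows give the dual system: 6·y_ink + 3·y_press time = 33 and 4·y_ink + 5·y_press time = 25.
This yields shadow prices y_ink = 5, y_press time = 1.
Δz = y_press time·Δb = 1 × (-6) = -6, so new z* = 793 − 6 = 787.

787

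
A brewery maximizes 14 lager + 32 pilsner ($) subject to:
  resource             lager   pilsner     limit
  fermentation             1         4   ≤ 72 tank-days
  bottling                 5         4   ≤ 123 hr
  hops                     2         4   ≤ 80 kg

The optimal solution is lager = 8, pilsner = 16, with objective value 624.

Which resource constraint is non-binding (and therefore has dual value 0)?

fermentation: 72/72 (binding)
bottling: 104/123 (slack 19)
hops: 80/80 (binding)
By complementary slackness, a constraint with positive slack has shadow price 0 → bottling.

bottling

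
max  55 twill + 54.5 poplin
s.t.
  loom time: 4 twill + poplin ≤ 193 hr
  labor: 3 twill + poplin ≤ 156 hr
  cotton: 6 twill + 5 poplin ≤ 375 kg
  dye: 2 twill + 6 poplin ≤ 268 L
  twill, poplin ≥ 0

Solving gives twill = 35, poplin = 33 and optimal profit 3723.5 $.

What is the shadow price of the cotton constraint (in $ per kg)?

8.5

Binding: cotton and dye. Non-binding: loom time (20 unused), labor (18 unused).
By complementary slackness, y = 0 for the non-binding constraints.
Dual feasibility on the basic columns requires 6·y_cotton + 2·y_dye = 55, 5·y_cotton + 6·y_dye = 54.5.
Solving: y_cotton = 8.5, y_dye = 2.
Shadow price of cotton = 8.5.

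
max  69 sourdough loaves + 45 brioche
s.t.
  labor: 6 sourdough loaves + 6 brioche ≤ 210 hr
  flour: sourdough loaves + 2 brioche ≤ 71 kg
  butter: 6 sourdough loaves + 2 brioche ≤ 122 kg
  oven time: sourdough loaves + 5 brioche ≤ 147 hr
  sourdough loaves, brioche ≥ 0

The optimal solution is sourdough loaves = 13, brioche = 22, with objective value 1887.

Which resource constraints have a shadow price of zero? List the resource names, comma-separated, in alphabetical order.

labor: 210/210 (binding)
flour: 57/71 (slack 14)
butter: 122/122 (binding)
oven time: 123/147 (slack 24)
By complementary slackness, a constraint with positive slack has shadow price 0 → flour, oven time.

flour, oven time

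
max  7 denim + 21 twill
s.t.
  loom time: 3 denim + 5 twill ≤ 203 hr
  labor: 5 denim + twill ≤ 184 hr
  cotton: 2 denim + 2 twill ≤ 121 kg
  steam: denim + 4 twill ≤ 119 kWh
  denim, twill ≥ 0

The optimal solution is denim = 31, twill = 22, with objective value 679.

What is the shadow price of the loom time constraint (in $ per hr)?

1

Check each constraint at x*: loom time 203/203 (tight); labor 177/184 (slack 7); cotton 106/121 (slack 15); steam 119/119 (tight).
By complementary slackness, y = 0 for the non-binding constraints.
From A_Bᵀ y = c: 3·y_loom time + 1·y_steam = 7; 5·y_loom time + 4·y_steam = 21.
Solving: y_loom time = 1, y_steam = 4.
Shadow price of loom time = 1.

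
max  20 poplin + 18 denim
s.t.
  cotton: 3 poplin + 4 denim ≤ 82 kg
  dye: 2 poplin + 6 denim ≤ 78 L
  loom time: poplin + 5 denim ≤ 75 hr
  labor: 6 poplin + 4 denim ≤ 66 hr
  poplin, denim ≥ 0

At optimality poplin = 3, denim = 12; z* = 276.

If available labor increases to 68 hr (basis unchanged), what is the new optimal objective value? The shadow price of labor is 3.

Δb = 2, so new z* = 276 + (3)·(2) = 276 + 6 = 282.

282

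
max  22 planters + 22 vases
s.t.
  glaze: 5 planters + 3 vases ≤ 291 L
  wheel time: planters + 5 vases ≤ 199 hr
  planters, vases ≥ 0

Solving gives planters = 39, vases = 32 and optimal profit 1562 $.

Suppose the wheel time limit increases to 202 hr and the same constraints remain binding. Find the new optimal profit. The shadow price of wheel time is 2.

1568

Δb = 3, so new z* = 1562 + (2)·(3) = 1562 + 6 = 1568.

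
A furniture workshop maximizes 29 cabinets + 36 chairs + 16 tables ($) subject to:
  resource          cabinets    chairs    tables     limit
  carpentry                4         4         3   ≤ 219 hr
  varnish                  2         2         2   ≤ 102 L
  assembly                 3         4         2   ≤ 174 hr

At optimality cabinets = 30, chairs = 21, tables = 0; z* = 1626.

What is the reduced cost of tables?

-6

Binding: varnish and assembly. Non-binding: carpentry (15 unused).
Since carpentry is not tight, its dual is 0.
From A_Bᵀ y = c: 2·y_varnish + 3·y_assembly = 29; 2·y_varnish + 4·y_assembly = 36.
→ y_varnish = 4 and y_assembly = 7.
Reduced cost of tables: c₃ − yᵀa₃ = 16 − (4·2 + 7·2) = 16 − 22 = -6.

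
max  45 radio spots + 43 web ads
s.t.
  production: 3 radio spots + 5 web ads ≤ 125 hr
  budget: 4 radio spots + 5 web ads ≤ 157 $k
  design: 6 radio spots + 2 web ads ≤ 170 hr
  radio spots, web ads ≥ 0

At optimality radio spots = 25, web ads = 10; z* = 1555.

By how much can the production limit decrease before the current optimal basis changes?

40

Binding constraints: production, design. The basis is B = [[3,5],[6,2]] with det -24.
Per unit decrease in production, x* moves by d = (0.0833, -0.25).
The basis stays optimal until web ads reaches 0; allowable decrease = 40 hr.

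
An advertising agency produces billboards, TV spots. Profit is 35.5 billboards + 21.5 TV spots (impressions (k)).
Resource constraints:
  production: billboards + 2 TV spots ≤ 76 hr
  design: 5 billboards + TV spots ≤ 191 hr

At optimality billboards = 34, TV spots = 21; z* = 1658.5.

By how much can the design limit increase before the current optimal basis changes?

Binding constraints: production, design. The basis is B = [[1,2],[5,1]] with det -9.
Per unit increase in design, x* moves by d = (0.2222, -0.1111).
The basis stays optimal until TV spots reaches 0; allowable increase = 189 hr.

189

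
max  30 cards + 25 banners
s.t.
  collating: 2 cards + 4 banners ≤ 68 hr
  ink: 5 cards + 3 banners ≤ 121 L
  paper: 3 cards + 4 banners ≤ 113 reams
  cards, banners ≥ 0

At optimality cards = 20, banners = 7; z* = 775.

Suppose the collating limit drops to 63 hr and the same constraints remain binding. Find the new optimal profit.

At the optimum: collating uses 68 of 68 (binding); ink uses 121 of 121 (binding); paper uses 88 of 113 (slack = 25).
Since paper is not tight, its dual is 0.
Dual feasibility on the basic columns requires 2·y_collating + 5·y_ink = 30, 4·y_collating + 3·y_ink = 25.
→ y_collating = 2.5 and y_ink = 5.
Δz = y_collating·Δb = 2.5 × (-5) = -12.5, so new z* = 775 − 12.5 = 762.5.

762.5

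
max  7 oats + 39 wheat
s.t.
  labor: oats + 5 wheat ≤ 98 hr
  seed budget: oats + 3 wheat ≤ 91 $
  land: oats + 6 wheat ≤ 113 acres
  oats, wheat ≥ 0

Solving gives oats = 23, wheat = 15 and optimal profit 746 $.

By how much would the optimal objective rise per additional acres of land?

4

Check each constraint at x*: labor 98/98 (tight); seed budget 68/91 (slack 23); land 113/113 (tight).
Since seed budget is not tight, its dual is 0.
Dual feasibility on the basic columns requires 1·y_labor + 1·y_land = 7, 5·y_labor + 6·y_land = 39.
→ y_labor = 3 and y_land = 4.
Shadow price of land = 4.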